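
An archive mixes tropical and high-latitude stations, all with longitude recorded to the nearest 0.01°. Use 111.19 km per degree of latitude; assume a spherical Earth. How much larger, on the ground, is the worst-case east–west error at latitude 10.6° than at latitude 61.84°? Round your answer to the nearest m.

Rounding to 2 decimal places leaves the longitude within ±0.005° of the true value.
At 10.6°: 0.005° × 111190 × cos 10.6° = 0.005 × 111190 × 0.9829 ≈ 546.46 m.
At 61.84°: 0.005° × 111190 × cos 61.84° = 0.005 × 111190 × 0.4719 ≈ 262.37 m.
Difference: 546.46 − 262.37 = 284.09 m.

284 m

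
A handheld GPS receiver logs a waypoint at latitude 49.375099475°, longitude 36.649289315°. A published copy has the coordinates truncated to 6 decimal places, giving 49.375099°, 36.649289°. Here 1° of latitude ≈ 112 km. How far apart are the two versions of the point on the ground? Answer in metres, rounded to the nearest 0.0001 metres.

0.0579 metres

The latitude changed by +0.000000475° and the longitude by +0.000000315°.
N–S: 0.000000475° × 112000 m/° = 0.0532 m.
East–west at this latitude: 0.000000315° × 112000 × cos 49.3751° ≈ 0.000000315 × 72923.7 = 0.022971 m.
Combined displacement = (0.0532² + 0.022971²)^½ ≈ 0.0579474 m.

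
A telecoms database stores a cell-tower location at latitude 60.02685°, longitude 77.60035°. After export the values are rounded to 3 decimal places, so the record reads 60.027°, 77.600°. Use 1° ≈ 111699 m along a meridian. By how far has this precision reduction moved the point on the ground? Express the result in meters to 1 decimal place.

25.7 meters

Δlat = 60.02685 − 60.027 = -0.00015°; Δlon = 77.60035 − 77.600 = +0.00035°.
North–south shift: -0.00015 × 111699 = -16.7548 m.
East–west at this latitude: 0.00035° × 111699 × cos 60.027° ≈ 0.00035 × 55803.9 = 19.5314 m.
Combined displacement = (16.7548² + 19.5314²)^½ ≈ 25.7332 m.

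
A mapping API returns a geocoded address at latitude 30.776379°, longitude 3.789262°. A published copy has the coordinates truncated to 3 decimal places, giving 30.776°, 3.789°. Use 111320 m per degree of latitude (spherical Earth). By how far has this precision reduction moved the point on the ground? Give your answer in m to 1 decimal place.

49.1 m

The latitude changed by +0.000379° and the longitude by +0.000262°.
N–S: 0.000379° × 111320 m/° = 42.1903 m.
East–west at this latitude: 0.000262° × 111320 × cos 30.776° ≈ 0.000262 × 95643.3 = 25.0585 m.
Hypotenuse of the two orthogonal shifts: √(42.1903² + 25.0585²) = 49.0709 m.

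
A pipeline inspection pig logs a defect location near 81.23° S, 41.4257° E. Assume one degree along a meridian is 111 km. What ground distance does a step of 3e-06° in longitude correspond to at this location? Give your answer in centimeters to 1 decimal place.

5.1 centimeters

3e-06° of longitude at 81.23° is 3e-06 × 111000 × cos 81.23° ≈ 3e-06 × 16924 = 0.050772 m.
That is 0.050772 m = 5.0772 cm.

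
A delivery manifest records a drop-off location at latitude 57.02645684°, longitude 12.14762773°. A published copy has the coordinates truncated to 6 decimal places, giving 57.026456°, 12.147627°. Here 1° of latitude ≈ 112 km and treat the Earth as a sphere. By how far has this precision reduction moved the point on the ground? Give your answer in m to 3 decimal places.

The latitude changed by +0.00000084° and the longitude by +0.00000073°.
N–S: 0.00000084° × 112000 m/° = 0.09408 m.
East–west at this latitude: 0.00000073° × 112000 × cos 57.0265° ≈ 0.00000073 × 60956.2 = 0.044498 m.
Distance: √(0.09408² + 0.044498²) ≈ 0.104073 m.

0.104 m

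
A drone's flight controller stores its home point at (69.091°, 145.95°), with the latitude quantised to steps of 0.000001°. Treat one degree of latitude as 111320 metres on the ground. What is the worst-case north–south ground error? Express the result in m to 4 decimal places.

With a 0.000001° grid the true value lies within half a step, ±0.000001°/2 = ±5e-07°, of the stored one.
North–south distance: 5e-07° × 111320 m/° = 0.05566 m.

0.0557 m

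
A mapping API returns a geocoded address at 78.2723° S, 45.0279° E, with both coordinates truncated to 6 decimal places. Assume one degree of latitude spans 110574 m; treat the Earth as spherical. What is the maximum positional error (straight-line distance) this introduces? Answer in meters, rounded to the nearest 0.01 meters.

0.11 meters

Truncating at 6 decimal places can drop up to a full unit in the last place, so each coordinate may be off by as much as 1e-06°.
North–south component: 1e-06° × 110574 = 0.110574 m.
East–west component at 78.2723°: 1e-06° × 110574 × cos 78.2723° ≈ 1e-06 × 22475.3 ≈ 0.0224753 m.
The two errors are perpendicular, so the maximum displacement is √(0.110574² + 0.0224753²) ≈ 0.112835 m.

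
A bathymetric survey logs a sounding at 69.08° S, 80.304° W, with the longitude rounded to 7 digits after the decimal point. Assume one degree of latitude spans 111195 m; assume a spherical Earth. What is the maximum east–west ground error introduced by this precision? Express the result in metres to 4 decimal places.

Rounding to 7 decimal places leaves the longitude within ±5e-08° of the true value.
Parallels shrink by cos φ, so at 69.08° a degree of longitude is 111195 × 0.3571 ≈ 39703.7 m.
Maximum E–W displacement: 5e-08 × 39703.7 = 0.00198519 m.

0.0020 metres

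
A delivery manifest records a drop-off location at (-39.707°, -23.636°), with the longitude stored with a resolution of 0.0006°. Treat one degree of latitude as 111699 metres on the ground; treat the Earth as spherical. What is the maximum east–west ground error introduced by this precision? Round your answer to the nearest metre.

26 metres

With a 0.0006° grid the true value lies within half a step, ±0.0006°/2 = ±0.0003°, of the stored one.
One degree of longitude at 39.707° is 111699 × cos 39.707° ≈ 111699 × 0.7693 = 85932.4 m.
So at most 0.0003° × 85932.4 ≈ 25.7797 m east–west.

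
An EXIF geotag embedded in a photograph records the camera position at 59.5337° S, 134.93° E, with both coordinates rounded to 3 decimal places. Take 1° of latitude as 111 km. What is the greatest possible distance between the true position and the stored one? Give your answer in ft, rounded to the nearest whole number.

204 ft

Rounding to 3 decimal places leaves each coordinate within ±0.0005° of the true value.
North–south component: 0.0005° × 111000 = 55.5 m.
East–west component at 59.5337°: 0.0005° × 111000 × cos 59.5337° ≈ 0.0005 × 56280.5 ≈ 28.1402 m.
Combining orthogonally: (55.5² + 28.1402²)^½ ≈ 62.2264 m.
In feet: 62.2264 m ÷ 0.3048 ≈ 204.15 ft.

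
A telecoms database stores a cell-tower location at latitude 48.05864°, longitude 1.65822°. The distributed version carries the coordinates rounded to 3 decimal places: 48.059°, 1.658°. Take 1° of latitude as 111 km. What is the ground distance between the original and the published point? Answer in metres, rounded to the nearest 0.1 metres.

43.2 metres

Δlat = 48.05864 − 48.059 = -0.00036°; Δlon = 1.65822 − 1.658 = +0.00022°.
N–S: -0.00036° × 111000 m/° = -39.96 m.
E–W at 48.059°: 0.00022° × 111000 × cos 48.059° = 0.00022 × 111000 × 0.6684 ≈ 16.3215 m.
Distance: √(39.96² + 16.3215²) ≈ 43.1647 m.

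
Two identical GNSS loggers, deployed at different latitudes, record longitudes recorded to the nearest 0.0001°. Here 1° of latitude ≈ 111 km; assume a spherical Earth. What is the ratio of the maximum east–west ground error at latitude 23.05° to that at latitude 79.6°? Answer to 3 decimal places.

5.097

Rounding to 4 decimal places leaves the longitude within ±5e-05° of the true value.
At 23.05°: 5e-05° × 111000 × cos 23.05° = 5e-05 × 111000 × 0.9202 ≈ 5.1069 m.
Error at 79.6° = 5e-05° × 111000 × cos 79.6° ≈ 5.55 × 0.1805 = 1.0019 m.
Ratio: 5.1069 / 1.0019 = cos 23.05° / cos 79.6° ≈ 5.0973.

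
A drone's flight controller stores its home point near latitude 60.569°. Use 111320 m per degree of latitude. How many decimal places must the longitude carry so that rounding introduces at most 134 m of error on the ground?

3 decimal places

At 60.569° one degree of longitude covers 111320 × cos 60.569° ≈ 111320 × 0.4914 ≈ 54699.9 m.
N decimal places → at most half a unit in the last place, 0.5 × 10⁻ᴺ° = 54699.9/2 × 10⁻ᴺ m.
Need 0.5 × 54699.9 × 10⁻ᴺ ≤ 134 → 10⁻ᴺ ≤ 4.899e-03, so N ≥ 2.31.
N = 2 would give 273 m (too coarse); N = 3 gives 27.3 m ≤ 134 m.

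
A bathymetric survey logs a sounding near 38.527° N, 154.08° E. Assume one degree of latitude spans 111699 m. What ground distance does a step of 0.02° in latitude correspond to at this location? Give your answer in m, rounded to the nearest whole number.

0.02° × 111699 m/° = 2233.98 m.

2234 m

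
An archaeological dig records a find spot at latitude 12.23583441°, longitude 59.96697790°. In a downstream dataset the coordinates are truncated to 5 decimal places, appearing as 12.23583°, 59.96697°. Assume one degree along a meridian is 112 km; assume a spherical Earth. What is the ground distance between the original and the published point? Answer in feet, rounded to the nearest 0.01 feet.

3.27 feet

The latitude changed by +0.00000441° and the longitude by +0.00000790°.
North–south shift: 0.00000441 × 112000 = 0.49392 m.
E–W at 12.2358°: 0.00000790° × 112000 × cos 12.2358° = 0.00000790 × 112000 × 0.9773 ≈ 0.8647 m.
Distance: √(0.49392² + 0.8647²) ≈ 0.995823 m.
Converting: 0.995823 m × 3.2808 ft/m ≈ 3.2671 ft.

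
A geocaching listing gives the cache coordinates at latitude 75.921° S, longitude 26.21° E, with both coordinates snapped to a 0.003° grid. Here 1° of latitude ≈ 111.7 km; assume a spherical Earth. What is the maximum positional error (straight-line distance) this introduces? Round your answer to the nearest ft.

566 ft

With a 0.003° grid the true value lies within half a step, ±0.003°/2 = ±0.0015°, of the stored one.
N–S: 0.0015° × 111700 m/° = 167.55 m.
Longitude error → 0.0015 × 111700 × cos 75.921° = 0.0015 × 111700 × 0.2433 ≈ 40.7581 m.
Combining orthogonally: (167.55² + 40.7581²)^½ ≈ 172.436 m.
Converting: 172.436 m × 3.2808 ft/m ≈ 565.74 ft.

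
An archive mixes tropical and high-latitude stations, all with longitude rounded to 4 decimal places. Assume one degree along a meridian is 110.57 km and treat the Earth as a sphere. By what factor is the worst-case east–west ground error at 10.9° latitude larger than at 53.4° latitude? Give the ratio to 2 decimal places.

1.65

Rounding to 4 decimal places leaves the longitude within ±5e-05° of the true value.
Error at 10.9° = 5e-05° × 110570 × cos 10.9° ≈ 5.5285 × 0.9820 = 5.4288 m.
At 53.4°: 5e-05° × 110570 × cos 53.4° = 5e-05 × 110570 × 0.5962 ≈ 3.2962 m.
The ratio reduces to cos 10.9° / cos 53.4° = 0.9820/0.5962 ≈ 1.6470.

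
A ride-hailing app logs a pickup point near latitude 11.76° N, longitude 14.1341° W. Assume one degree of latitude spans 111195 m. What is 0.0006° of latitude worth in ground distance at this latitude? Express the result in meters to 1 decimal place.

66.7 meters

Along a meridian 0.0006° is 0.0006 × 111195 = 66.717 m.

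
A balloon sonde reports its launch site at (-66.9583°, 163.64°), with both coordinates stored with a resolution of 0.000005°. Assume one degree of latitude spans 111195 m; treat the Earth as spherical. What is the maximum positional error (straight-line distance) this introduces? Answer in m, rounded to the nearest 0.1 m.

With a 0.000005° grid the true value lies within half a step, ±0.000005°/2 = ±2.5e-06°, of the stored one.
N–S: 2.5e-06° × 111195 m/° = 0.277987 m.
Longitude error → 2.5e-06 × 111195 × cos 66.9583° = 2.5e-06 × 111195 × 0.3914 ≈ 0.108805 m.
Combining orthogonally: (0.277987² + 0.108805²)^½ ≈ 0.298522 m.

0.3 m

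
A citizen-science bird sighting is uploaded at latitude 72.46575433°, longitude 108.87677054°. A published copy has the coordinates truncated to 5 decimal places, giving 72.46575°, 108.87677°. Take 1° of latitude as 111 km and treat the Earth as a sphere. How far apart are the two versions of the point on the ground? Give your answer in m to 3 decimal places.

Δlat = 72.46575433 − 72.46575 = +0.00000433°; Δlon = 108.87677054 − 108.87677 = +0.00000054°.
N–S: 0.00000433° × 111000 m/° = 0.48063 m.
E–W at 72.4657°: 0.00000054° × 111000 × cos 72.4657° = 0.00000054 × 111000 × 0.3013 ≈ 0.0180585 m.
Hypotenuse of the two orthogonal shifts: √(0.48063² + 0.0180585²) = 0.480969 m.

0.481 m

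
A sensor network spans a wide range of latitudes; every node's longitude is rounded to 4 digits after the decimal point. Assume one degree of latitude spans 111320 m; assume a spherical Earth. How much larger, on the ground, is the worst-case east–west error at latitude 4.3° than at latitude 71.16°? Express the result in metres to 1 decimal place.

Rounding to 4 decimal places leaves the longitude within ±5e-05° of the true value.
Error at 4.3° = 5e-05° × 111320 × cos 4.3° ≈ 5.566 × 0.9972 = 5.5503 m.
Error at 71.16° = 5e-05° × 111320 × cos 71.16° ≈ 5.566 × 0.3229 = 1.7974 m.
So the lower-latitude error exceeds the higher by 5.5503 − 1.7974 = 3.7529 m.

3.8 metres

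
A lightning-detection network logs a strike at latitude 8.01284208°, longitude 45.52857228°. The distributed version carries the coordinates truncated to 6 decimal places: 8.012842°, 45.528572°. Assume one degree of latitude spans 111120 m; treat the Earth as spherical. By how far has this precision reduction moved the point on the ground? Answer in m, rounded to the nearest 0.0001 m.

0.0321 m

Δlat = 8.01284208 − 8.012842 = +0.00000008°; Δlon = 45.52857228 − 45.528572 = +0.00000028°.
N–S: 0.00000008° × 111120 m/° = 0.0088896 m.
East–west at this latitude: 0.00000028° × 111120 × cos 8.01284° ≈ 0.00000028 × 110035 = 0.0308098 m.
Distance: √(0.0088896² + 0.0308098²) ≈ 0.0320667 m.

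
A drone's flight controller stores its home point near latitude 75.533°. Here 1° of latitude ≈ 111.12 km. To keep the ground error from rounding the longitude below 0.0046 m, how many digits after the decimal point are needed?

7 decimal places

At 75.533° one degree of longitude covers 111120 × cos 75.533° ≈ 111120 × 0.2498 ≈ 27760.3 m.
N decimal places → at most half a unit in the last place, 0.5 × 10⁻ᴺ° = 27760.3/2 × 10⁻ᴺ m.
Need 0.5 × 27760.3 × 10⁻ᴺ ≤ 0.0046 → 10⁻ᴺ ≤ 3.314e-07, so N ≥ 6.48.
So 7 decimal places suffice (0.00139 m); 6 would allow up to 0.0139 m.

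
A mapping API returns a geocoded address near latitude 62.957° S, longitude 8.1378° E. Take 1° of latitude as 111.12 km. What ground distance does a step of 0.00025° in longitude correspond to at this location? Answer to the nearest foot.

One degree of longitude here spans 111120 × cos 62.957° = 111120 × 0.4547 ≈ 50521.7 m; 0.00025° of that is 12.6304 m.
In feet: 12.6304 m ÷ 0.3048 ≈ 41.438 ft.

41 feet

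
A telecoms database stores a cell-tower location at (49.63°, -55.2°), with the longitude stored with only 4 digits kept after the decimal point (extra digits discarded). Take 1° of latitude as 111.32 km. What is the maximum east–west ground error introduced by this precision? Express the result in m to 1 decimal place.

Truncating at 4 decimal places can drop up to a full unit in the last place, so the longitude may be off by as much as 0.0001°.
One degree of longitude at 49.63° is 111320 × cos 49.63° ≈ 111320 × 0.6477 = 72104.3 m.
So at most 0.0001° × 72104.3 ≈ 7.21043 m east–west.

7.2 m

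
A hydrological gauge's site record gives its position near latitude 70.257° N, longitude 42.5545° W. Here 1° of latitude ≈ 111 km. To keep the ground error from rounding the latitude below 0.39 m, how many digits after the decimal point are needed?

6 decimal places

One degree of latitude covers 111000 m.
With N decimal places the half-ulp bound is 0.5·10⁻ᴺ°, or 0.5·10⁻ᴺ × 111000 m on the ground.
Setting 55500 × 10⁻ᴺ ≤ 0.39 gives 10ᴺ ≥ 1.423e+05, i.e. N ≥ 5.15.
At 5 places the error can reach 0.555 m, but 6 places keeps it to 0.0555 m.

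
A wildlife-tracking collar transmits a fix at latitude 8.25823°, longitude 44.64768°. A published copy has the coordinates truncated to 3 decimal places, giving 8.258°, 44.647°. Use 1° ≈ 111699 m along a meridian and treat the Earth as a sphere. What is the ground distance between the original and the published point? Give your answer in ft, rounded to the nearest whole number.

Δlat = 8.25823 − 8.258 = +0.00023°; Δlon = 44.64768 − 44.647 = +0.00068°.
North–south shift: 0.00023 × 111699 = 25.6908 m.
East–west at this latitude: 0.00068° × 111699 × cos 8.258° ≈ 0.00068 × 110541 = 75.1678 m.
Combined displacement = (25.6908² + 75.1678²)^½ ≈ 79.4368 m.
In feet: 79.4368 m ÷ 0.3048 ≈ 260.62 ft.

261 ft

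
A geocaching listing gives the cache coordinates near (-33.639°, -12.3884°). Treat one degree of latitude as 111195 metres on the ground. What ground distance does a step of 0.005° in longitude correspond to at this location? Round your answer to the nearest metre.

One degree of longitude here spans 111195 × cos 33.639° = 111195 × 0.8325 ≈ 92574.8 m; 0.005° of that is 462.874 m.

463 metres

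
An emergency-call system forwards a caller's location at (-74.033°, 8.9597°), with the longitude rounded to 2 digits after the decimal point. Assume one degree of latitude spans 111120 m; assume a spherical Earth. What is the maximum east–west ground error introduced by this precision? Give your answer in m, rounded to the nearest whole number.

Rounding to 2 decimal places leaves the longitude within ±0.005° of the true value.
At latitude 74.033° a degree of longitude spans 111120 m × cos 74.033° = 111120 × 0.2751 ≈ 30567.3 m.
East–west error: 0.005° × 30567.3 m/° ≈ 152.836 m.

153 m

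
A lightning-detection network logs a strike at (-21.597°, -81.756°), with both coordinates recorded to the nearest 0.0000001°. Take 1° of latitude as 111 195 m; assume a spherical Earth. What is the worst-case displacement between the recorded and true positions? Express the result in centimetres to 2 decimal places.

Rounding to 7 decimal places leaves each coordinate within ±5e-08° of the true value.
North–south component: 5e-08° × 111195 = 0.00555975 m.
East–west component at 21.597°: 5e-08° × 111195 × cos 21.597° ≈ 5e-08 × 103389 ≈ 0.00516943 m.
The two errors are perpendicular, so the maximum displacement is √(0.00555975² + 0.00516943²) ≈ 0.0075917 m.
That is 0.0075917 m = 0.75917 cm.

0.76 centimetres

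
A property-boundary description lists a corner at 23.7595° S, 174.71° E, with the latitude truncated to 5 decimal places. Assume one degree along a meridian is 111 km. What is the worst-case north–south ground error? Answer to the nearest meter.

1 meters

Truncating at 5 decimal places can drop up to a full unit in the last place, so the latitude may be off by as much as 1e-05°.
Along the meridian that is 1e-05° × 111000 m/° = 1.11 m.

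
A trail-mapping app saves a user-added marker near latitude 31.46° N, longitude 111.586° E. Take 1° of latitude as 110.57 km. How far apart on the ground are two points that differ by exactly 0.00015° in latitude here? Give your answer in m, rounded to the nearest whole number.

17 m

Along a meridian 0.00015° is 0.00015 × 110570 = 16.5855 m.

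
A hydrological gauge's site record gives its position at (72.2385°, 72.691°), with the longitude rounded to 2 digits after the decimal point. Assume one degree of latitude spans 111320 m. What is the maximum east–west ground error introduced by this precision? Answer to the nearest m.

170 m

Rounding to 2 decimal places leaves the longitude within ±0.005° of the true value.
At latitude 72.2385° a degree of longitude spans 111320 m × cos 72.2385° = 111320 × 0.3051 ≈ 33958.8 m.
East–west error: 0.005° × 33958.8 m/° ≈ 169.794 m.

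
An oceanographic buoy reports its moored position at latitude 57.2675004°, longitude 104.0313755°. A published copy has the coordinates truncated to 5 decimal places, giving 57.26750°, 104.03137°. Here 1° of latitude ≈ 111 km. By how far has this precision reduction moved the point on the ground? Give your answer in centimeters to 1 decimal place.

33.3 centimeters

Δlat = 57.2675004 − 57.26750 = +0.0000004°; Δlon = 104.0313755 − 104.03137 = +0.0000055°.
North–south shift: 0.0000004 × 111000 = 0.0444 m.
E–W at 57.2675°: 0.0000055° × 111000 × cos 57.2675° = 0.0000055 × 111000 × 0.5407 ≈ 0.330108 m.
Hypotenuse of the two orthogonal shifts: √(0.0444² + 0.330108²) = 0.333081 m.
That is 0.333081 m = 33.308 cm.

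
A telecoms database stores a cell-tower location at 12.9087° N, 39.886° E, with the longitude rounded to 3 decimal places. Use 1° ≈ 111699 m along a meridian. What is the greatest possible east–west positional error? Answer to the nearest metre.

Rounding to 3 decimal places leaves the longitude within ±0.0005° of the true value.
Parallels shrink by cos φ, so at 12.9087° a degree of longitude is 111699 × 0.9747 ≈ 108876 m.
East–west error: 0.0005° × 108876 m/° ≈ 54.438 m.

54 metres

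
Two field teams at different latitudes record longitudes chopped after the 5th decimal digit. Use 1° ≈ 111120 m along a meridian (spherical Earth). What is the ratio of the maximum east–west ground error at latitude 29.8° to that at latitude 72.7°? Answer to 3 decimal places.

Truncating at 5 decimal places can drop up to a full unit in the last place, so the longitude may be off by as much as 1e-05°.
Error at 29.8° = 1e-05° × 111120 × cos 29.8° ≈ 1.1112 × 0.8678 = 0.96426 m.
Error at 72.7° = 1e-05° × 111120 × cos 72.7° ≈ 1.1112 × 0.2974 = 0.33044 m.
Ratio: 0.96426 / 0.33044 = cos 29.8° / cos 72.7° ≈ 2.9181.

2.918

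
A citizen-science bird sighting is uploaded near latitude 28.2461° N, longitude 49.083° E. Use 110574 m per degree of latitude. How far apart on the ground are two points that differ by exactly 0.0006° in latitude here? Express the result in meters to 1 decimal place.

0.0006° × 110574 m/° = 66.3444 m.

66.3 meters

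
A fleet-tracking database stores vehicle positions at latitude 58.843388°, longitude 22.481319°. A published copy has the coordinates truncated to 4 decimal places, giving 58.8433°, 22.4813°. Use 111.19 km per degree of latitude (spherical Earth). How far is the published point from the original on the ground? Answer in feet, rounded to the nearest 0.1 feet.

Δlat = 58.843388 − 58.8433 = +0.000088°; Δlon = 22.481319 − 22.4813 = +0.000019°.
North–south shift: 0.000088 × 111190 = 9.78472 m.
East–west at this latitude: 0.000019° × 111190 × cos 58.8433° ≈ 0.000019 × 57527.5 = 1.09302 m.
Combined displacement = (9.78472² + 1.09302²)^½ ≈ 9.84558 m.
In feet: 9.84558 m ÷ 0.3048 ≈ 32.302 ft.

32.3 feet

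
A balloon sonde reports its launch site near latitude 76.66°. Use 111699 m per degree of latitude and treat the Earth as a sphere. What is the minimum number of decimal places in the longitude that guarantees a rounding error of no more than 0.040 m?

At 76.66° one degree of longitude covers 111699 × cos 76.66° ≈ 111699 × 0.2307 ≈ 25772.2 m.
Rounding to N decimal places gives at most 0.5 × 10⁻ᴺ degrees of error, i.e. 0.5 × 10⁻ᴺ × 25772.2 m.
Need 0.5 × 25772.2 × 10⁻ᴺ ≤ 0.040 → 10⁻ᴺ ≤ 3.104e-06, so N ≥ 5.51.
At 5 places the error can reach 0.129 m, but 6 places keeps it to 0.0129 m.

6 decimal places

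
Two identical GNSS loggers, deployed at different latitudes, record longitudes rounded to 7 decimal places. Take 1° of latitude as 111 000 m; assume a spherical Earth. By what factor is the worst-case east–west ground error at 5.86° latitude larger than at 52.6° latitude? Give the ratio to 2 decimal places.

Rounding to 7 decimal places leaves the longitude within ±5e-08° of the true value.
Error at 5.86° = 5e-08° × 111000 × cos 5.86° ≈ 0.00555 × 0.9948 = 0.005521 m.
At 52.6°: 5e-08° × 111000 × cos 52.6° = 5e-08 × 111000 × 0.6074 ≈ 0.0033709 m.
Ratio: 0.005521 / 0.0033709 = cos 5.86° / cos 52.6° ≈ 1.6378.

1.64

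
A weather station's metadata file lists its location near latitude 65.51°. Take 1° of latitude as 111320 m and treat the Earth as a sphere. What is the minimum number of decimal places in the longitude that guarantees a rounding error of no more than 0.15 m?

6

At 65.51° one degree of longitude covers 111320 × cos 65.51° ≈ 111320 × 0.4145 ≈ 46146 m.
N decimal places → at most half a unit in the last place, 0.5 × 10⁻ᴺ° = 46146/2 × 10⁻ᴺ m.
Setting 23073 × 10⁻ᴺ ≤ 0.15 gives 10ᴺ ≥ 1.538e+05, i.e. N ≥ 5.19.
So 6 decimal places suffice (0.0231 m); 5 would allow up to 0.231 m.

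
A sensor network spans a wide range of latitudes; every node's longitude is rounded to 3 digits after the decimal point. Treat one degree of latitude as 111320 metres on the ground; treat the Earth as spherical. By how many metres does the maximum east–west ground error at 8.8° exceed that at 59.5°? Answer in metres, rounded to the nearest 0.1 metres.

Rounding to 3 decimal places leaves the longitude within ±0.0005° of the true value.
At 8.8°: 0.0005° × 111320 × cos 8.8° = 0.0005 × 111320 × 0.9882 ≈ 55.005 m.
Error at 59.5° = 0.0005° × 111320 × cos 59.5° ≈ 55.66 × 0.5075 = 28.25 m.
So the lower-latitude error exceeds the higher by 55.005 − 28.25 = 26.755 m.

26.8 metres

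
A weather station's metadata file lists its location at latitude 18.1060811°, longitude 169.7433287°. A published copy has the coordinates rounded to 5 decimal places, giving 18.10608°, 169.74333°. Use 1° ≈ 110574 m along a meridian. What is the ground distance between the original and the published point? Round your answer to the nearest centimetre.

18 centimetres

The latitude changed by +0.0000011° and the longitude by -0.0000013°.
N–S: 0.0000011° × 110574 m/° = 0.121631 m.
E–W at 18.1061°: -0.0000013° × 110574 × cos 18.1061° = -0.0000013 × 110574 × 0.9505 ≈ -0.136628 m.
Combined displacement = (0.121631² + 0.136628²)^½ ≈ 0.182925 m.
That is 0.182925 m = 18.292 cm.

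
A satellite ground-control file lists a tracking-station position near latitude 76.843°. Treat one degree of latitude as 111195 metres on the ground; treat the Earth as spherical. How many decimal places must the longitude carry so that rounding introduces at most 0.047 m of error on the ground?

6 decimal places

At 76.843° one degree of longitude covers 111195 × cos 76.843° ≈ 111195 × 0.2276 ≈ 25310.2 m.
N decimal places → at most half a unit in the last place, 0.5 × 10⁻ᴺ° = 25310.2/2 × 10⁻ᴺ m.
Need 0.5 × 25310.2 × 10⁻ᴺ ≤ 0.047 → 10⁻ᴺ ≤ 3.714e-06, so N ≥ 5.43.
So 6 decimal places suffice (0.0127 m); 5 would allow up to 0.127 m.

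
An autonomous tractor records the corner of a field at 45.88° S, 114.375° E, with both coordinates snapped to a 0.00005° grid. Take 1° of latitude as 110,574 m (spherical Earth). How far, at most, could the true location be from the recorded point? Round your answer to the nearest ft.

11 ft

With a 0.00005° grid the true value lies within half a step, ±0.00005°/2 = ±2.5e-05°, of the stored one.
Latitude error → 2.5e-05 × 110574 = 2.76435 m along the meridian.
E–W at 45.88°: 2.5e-05° × 110574 × cos 45.88° = 2.5e-05 × 110574 × 0.6962 ≈ 1.92444 m.
Combining orthogonally: (2.76435² + 1.92444²)^½ ≈ 3.36825 m.
Converting: 3.36825 m × 3.2808 ft/m ≈ 11.051 ft.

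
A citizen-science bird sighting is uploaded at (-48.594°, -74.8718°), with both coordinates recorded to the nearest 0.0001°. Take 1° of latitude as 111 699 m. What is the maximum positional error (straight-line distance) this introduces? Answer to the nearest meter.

Rounding to 4 decimal places leaves each coordinate within ±5e-05° of the true value.
North–south component: 5e-05° × 111699 = 5.58495 m.
East–west component at 48.594°: 5e-05° × 111699 × cos 48.594° ≈ 5e-05 × 73876.6 ≈ 3.69383 m.
Combining orthogonally: (5.58495² + 3.69383²)^½ ≈ 6.69597 m.

7 meters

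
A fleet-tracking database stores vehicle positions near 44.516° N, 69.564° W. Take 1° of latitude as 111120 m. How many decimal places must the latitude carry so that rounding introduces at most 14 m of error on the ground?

4 decimal places

One degree of latitude covers 111120 m.
N decimal places → at most half a unit in the last place, 0.5 × 10⁻ᴺ° = 111120/2 × 10⁻ᴺ m.
Setting 55560 × 10⁻ᴺ ≤ 14 gives 10ᴺ ≥ 3969, i.e. N ≥ 3.60.
So 4 decimal places suffice (5.56 m); 3 would allow up to 55.6 m.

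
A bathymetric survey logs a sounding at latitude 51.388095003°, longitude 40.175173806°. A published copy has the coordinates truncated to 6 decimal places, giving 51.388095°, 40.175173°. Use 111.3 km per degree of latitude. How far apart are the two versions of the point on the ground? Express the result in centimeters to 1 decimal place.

5.6 centimeters

The latitude changed by +0.000000003° and the longitude by +0.000000806°.
N–S: 0.000000003° × 111300 m/° = 0.0003339 m.
E–W at 51.3881°: 0.000000806° × 111300 × cos 51.3881° = 0.000000806 × 111300 × 0.6240 ≈ 0.0559814 m.
Hypotenuse of the two orthogonal shifts: √(0.0003339² + 0.0559814²) = 0.0559824 m.
That is 0.0559824 m = 5.5982 cm.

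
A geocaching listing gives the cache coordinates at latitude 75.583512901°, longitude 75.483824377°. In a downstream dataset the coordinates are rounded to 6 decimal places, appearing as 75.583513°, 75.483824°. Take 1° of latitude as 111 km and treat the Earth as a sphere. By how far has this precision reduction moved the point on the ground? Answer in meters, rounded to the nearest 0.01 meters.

0.02 meters

The latitude changed by -0.000000099° and the longitude by +0.000000377°.
N–S: -0.000000099° × 111000 m/° = -0.010989 m.
E–W at 75.5835°: 0.000000377° × 111000 × cos 75.5835° = 0.000000377 × 111000 × 0.2490 ≈ 0.0104186 m.
Hypotenuse of the two orthogonal shifts: √(0.010989² + 0.0104186²) = 0.0151428 m.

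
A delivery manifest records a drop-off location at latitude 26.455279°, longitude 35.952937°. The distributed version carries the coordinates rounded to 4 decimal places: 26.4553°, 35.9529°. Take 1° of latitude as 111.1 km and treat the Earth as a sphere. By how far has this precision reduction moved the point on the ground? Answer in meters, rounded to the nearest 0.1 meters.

4.4 meters

Δlat = 26.455279 − 26.4553 = -0.000021°; Δlon = 35.952937 − 35.9529 = +0.000037°.
N–S: -0.000021° × 111100 m/° = -2.3331 m.
East–west at this latitude: 0.000037° × 111100 × cos 26.4553° ≈ 0.000037 × 99465.9 = 3.68024 m.
Distance: √(2.3331² + 3.68024²) ≈ 4.35746 m.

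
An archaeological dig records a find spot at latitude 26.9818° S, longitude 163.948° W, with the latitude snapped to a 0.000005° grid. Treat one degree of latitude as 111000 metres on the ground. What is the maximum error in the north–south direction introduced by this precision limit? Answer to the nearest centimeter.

With a 0.000005° grid the true value lies within half a step, ±0.000005°/2 = ±2.5e-06°, of the stored one.
North–south distance: 2.5e-06° × 111000 m/° = 0.2775 m.
That is 0.2775 m = 27.75 cm.

28 centimeters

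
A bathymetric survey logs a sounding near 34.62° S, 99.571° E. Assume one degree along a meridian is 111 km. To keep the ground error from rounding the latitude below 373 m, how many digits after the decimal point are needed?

One degree of latitude covers 111000 m.
With N decimal places the half-ulp bound is 0.5·10⁻ᴺ°, or 0.5·10⁻ᴺ × 111000 m on the ground.
Setting 55500 × 10⁻ᴺ ≤ 373 gives 10ᴺ ≥ 148.8, i.e. N ≥ 2.17.
N = 2 would give 555 m (too coarse); N = 3 gives 55.5 m ≤ 373 m.

3 decimal places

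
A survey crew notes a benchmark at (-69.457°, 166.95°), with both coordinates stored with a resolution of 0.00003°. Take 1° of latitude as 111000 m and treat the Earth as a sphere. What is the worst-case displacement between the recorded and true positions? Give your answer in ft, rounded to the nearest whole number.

6 ft

With a 0.00003° grid the true value lies within half a step, ±0.00003°/2 = ±1.5e-05°, of the stored one.
North–south component: 1.5e-05° × 111000 = 1.665 m.
East–west component at 69.457°: 1.5e-05° × 111000 × cos 69.457° ≈ 1.5e-05 × 38951 ≈ 0.584266 m.
Combining orthogonally: (1.665² + 0.584266²)^½ ≈ 1.76454 m.
Converting: 1.76454 m × 3.2808 ft/m ≈ 5.7892 ft.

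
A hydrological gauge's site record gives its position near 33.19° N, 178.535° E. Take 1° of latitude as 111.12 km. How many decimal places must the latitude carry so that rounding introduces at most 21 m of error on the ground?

One degree of latitude covers 111120 m.
Rounding to N decimal places gives at most 0.5 × 10⁻ᴺ degrees of error, i.e. 0.5 × 10⁻ᴺ × 111120 m.
Need 0.5 × 111120 × 10⁻ᴺ ≤ 21 → 10⁻ᴺ ≤ 3.780e-04, so N ≥ 3.42.
At 3 places the error can reach 55.6 m, but 4 places keeps it to 5.56 m.

4 decimal places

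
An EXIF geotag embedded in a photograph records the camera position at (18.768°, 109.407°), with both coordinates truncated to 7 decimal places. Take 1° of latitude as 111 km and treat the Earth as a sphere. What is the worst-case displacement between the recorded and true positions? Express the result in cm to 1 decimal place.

Truncating at 7 decimal places can drop up to a full unit in the last place, so each coordinate may be off by as much as 1e-07°.
North–south component: 1e-07° × 111000 = 0.0111 m.
East–west component at 18.768°: 1e-07° × 111000 × cos 18.768° ≈ 1e-07 × 105098 ≈ 0.0105098 m.
Combining orthogonally: (0.0111² + 0.0105098²)^½ ≈ 0.0152861 m.
That is 0.0152861 m = 1.5286 cm.

1.5 cm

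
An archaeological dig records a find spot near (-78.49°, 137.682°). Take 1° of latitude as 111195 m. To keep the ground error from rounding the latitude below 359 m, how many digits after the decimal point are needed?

3 decimal places

One degree of latitude covers 111195 m.
N decimal places → at most half a unit in the last place, 0.5 × 10⁻ᴺ° = 111195/2 × 10⁻ᴺ m.
Setting 55597.5 × 10⁻ᴺ ≤ 359 gives 10ᴺ ≥ 154.9, i.e. N ≥ 2.19.
So 3 decimal places suffice (55.6 m); 2 would allow up to 556 m.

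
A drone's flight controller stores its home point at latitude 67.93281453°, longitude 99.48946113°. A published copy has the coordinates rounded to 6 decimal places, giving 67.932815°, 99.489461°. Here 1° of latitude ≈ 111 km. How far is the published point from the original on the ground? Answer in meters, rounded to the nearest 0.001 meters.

0.052 meters

The latitude changed by -0.00000047° and the longitude by +0.00000013°.
N–S: -0.00000047° × 111000 m/° = -0.05217 m.
East–west at this latitude: 0.00000013° × 111000 × cos 67.9328° ≈ 0.00000013 × 41702 = 0.00542126 m.
Hypotenuse of the two orthogonal shifts: √(0.05217² + 0.00542126²) = 0.0524509 m.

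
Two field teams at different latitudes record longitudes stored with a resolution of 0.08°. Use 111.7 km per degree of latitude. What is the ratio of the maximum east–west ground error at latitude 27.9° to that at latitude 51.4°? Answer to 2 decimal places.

With a 0.08° grid the true value lies within half a step, ±0.08°/2 = ±0.04°, of the stored one.
At 27.9°: 0.04° × 111700 × cos 27.9° = 0.04 × 111700 × 0.8838 ≈ 3948.7 m.
Error at 51.4° = 0.04° × 111700 × cos 51.4° ≈ 4468 × 0.6239 = 2787.5 m.
Ratio: 3948.7 / 2787.5 = cos 27.9° / cos 51.4° ≈ 1.4166.

1.42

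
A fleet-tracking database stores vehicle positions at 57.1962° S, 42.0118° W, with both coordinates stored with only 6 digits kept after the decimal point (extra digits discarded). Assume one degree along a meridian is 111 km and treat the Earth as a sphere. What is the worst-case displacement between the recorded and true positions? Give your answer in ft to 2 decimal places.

Truncating at 6 decimal places can drop up to a full unit in the last place, so each coordinate may be off by as much as 1e-06°.
North–south component: 1e-06° × 111000 = 0.111 m.
E–W at 57.1962°: 1e-06° × 111000 × cos 57.1962° = 1e-06 × 111000 × 0.5418 ≈ 0.0601358 m.
Combining orthogonally: (0.111² + 0.0601358²)^½ ≈ 0.126243 m.
Converting: 0.126243 m × 3.2808 ft/m ≈ 0.41418 ft.

0.41 ft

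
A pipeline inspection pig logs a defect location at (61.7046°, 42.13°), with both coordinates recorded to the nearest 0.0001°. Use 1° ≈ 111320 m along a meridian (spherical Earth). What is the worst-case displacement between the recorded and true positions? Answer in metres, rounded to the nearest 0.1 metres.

Rounding to 4 decimal places leaves each coordinate within ±5e-05° of the true value.
N–S: 5e-05° × 111320 m/° = 5.566 m.
Longitude error → 5e-05 × 111320 × cos 61.7046° = 5e-05 × 111320 × 0.4740 ≈ 2.63838 m.
Combining orthogonally: (5.566² + 2.63838²)^½ ≈ 6.15966 m.

6.2 metres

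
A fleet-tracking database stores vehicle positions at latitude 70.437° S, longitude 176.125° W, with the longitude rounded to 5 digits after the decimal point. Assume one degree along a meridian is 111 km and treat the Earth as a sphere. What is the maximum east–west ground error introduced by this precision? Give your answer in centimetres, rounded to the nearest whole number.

19 centimetres

Rounding to 5 decimal places leaves the longitude within ±5e-06° of the true value.
At latitude 70.437° a degree of longitude spans 111000 m × cos 70.437° = 111000 × 0.3348 ≈ 37167.6 m.
East–west error: 5e-06° × 37167.6 m/° ≈ 0.185838 m.
That is 0.185838 m = 18.584 cm.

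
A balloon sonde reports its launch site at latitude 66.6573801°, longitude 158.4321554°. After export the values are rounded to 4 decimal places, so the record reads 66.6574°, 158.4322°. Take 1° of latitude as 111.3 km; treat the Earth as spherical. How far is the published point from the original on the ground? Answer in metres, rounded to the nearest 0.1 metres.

Δlat = 66.6573801 − 66.6574 = -0.0000199°; Δlon = 158.4321554 − 158.4322 = -0.0000446°.
North–south shift: -0.0000199 × 111300 = -2.21487 m.
E–W at 66.6574°: -0.0000446° × 111300 × cos 66.6574° = -0.0000446 × 111300 × 0.3962 ≈ -1.96687 m.
Combined displacement = (2.21487² + 1.96687²)^½ ≈ 2.96213 m.

3.0 metres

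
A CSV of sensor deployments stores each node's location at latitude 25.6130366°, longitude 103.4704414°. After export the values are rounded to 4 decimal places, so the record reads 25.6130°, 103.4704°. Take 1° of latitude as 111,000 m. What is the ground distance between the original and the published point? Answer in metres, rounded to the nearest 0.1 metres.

The latitude changed by +0.0000366° and the longitude by +0.0000414°.
North–south shift: 0.0000366 × 111000 = 4.0626 m.
E–W at 25.613°: 0.0000414° × 111000 × cos 25.613° = 0.0000414 × 111000 × 0.9017 ≈ 4.14383 m.
Hypotenuse of the two orthogonal shifts: √(4.0626² + 4.14383²) = 5.80311 m.

5.8 metres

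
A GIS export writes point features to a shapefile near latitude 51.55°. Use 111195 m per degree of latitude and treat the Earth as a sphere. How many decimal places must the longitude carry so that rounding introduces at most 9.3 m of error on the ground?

4 decimal places

At 51.55° one degree of longitude covers 111195 × cos 51.55° ≈ 111195 × 0.6218 ≈ 69144.5 m.
N decimal places → at most half a unit in the last place, 0.5 × 10⁻ᴺ° = 69144.5/2 × 10⁻ᴺ m.
Setting 34572.3 × 10⁻ᴺ ≤ 9.3 gives 10ᴺ ≥ 3717, i.e. N ≥ 3.57.
N = 3 would give 34.6 m (too coarse); N = 4 gives 3.46 m ≤ 9.3 m.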